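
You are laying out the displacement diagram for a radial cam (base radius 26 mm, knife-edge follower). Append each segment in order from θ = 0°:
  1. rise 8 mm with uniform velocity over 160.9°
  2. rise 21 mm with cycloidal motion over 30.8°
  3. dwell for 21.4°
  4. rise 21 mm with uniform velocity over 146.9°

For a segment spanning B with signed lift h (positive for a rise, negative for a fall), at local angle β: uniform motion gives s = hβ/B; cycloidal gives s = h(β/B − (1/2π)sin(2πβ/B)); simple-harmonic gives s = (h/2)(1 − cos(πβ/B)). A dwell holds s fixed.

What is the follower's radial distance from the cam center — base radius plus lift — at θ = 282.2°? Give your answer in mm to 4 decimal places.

seg 1 [0°–160.9°] uniform, h=8: full span → s += 8 → s = 8.0000
seg 2 [160.9°–191.7°] cycloidal, h=21: full span → s += 21 → s = 29.0000
seg 3 [191.7°–213.1°] dwell: s stays 29.0000
seg 4 [213.1°–360°] uniform, h=21: θ=282.2° here. β=69.1, B=146.9. 21·69.1/146.9 = 9.8781 → s = 38.8781
radial distance = base radius + s = 26 + 38.8781 = 64.8781

64.8781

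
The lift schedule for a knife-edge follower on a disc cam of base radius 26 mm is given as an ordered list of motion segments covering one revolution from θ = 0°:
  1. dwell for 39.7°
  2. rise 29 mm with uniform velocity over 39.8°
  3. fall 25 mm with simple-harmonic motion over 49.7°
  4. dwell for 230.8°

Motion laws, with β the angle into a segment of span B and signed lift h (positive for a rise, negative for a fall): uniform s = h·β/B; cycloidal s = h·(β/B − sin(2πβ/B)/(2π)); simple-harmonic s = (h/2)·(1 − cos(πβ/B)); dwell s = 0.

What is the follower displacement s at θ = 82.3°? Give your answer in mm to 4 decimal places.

seg 1 [0°–39.7°] dwell: s stays 0.0000
seg 2 [39.7°–79.5°] uniform, h=29: full span → s += 29 → s = 29.0000
seg 3 [79.5°–129.2°] simple-harmonic, h=-25: θ=82.3° here. β=2.8, B=49.7. -25/2·(1 − cos(π·0.0563)) = -0.1953 → s = 28.8047

28.8047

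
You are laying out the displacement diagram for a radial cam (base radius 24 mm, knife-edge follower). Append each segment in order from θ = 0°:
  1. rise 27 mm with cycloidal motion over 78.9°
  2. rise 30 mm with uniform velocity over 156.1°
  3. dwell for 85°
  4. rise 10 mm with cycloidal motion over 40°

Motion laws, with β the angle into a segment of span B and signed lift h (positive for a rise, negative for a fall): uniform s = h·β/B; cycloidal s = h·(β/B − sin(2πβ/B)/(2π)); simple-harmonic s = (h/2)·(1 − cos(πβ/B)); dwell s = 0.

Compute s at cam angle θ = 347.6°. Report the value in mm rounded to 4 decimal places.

seg 1 [0°–78.9°] cycloidal, h=27: full span → s += 27 → s = 27.0000
seg 2 [78.9°–235°] uniform, h=30: full span → s += 30 → s = 57.0000
seg 3 [235°–320°] dwell: s stays 57.0000
seg 4 [320°–360°] cycloidal, h=10: θ=347.6° here. β=27.6, B=40. 10·(0.6900 − sin(2π·0.6900)/(2π)) = 8.3798 → s = 65.3798

65.3798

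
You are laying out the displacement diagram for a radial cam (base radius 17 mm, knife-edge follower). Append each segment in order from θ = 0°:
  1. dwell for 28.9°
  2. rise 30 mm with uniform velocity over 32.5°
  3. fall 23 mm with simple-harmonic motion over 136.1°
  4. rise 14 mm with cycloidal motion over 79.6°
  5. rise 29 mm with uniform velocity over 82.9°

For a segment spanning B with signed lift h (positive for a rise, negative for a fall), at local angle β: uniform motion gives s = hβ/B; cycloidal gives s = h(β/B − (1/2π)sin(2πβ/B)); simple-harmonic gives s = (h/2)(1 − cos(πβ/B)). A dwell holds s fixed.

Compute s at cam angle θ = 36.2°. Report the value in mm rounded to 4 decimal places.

seg 1 [0°–28.9°] dwell: s stays 0.0000
seg 2 [28.9°–61.4°] uniform, h=30: θ=36.2° here. β=7.3, B=32.5. 30·7.3/32.5 = 6.7385 → s = 6.7385

6.7385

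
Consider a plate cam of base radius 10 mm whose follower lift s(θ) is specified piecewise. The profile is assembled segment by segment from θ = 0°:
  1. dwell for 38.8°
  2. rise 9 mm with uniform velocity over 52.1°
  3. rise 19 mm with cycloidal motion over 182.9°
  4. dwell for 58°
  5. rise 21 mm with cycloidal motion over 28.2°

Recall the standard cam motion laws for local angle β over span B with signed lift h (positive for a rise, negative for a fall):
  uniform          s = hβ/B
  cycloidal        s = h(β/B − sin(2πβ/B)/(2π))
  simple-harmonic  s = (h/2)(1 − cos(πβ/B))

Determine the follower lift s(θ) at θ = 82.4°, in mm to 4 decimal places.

seg 1 [0°–38.8°] dwell: s stays 0.0000
seg 2 [38.8°–90.9°] uniform, h=9: θ=82.4° here. β=43.6, B=52.1. 9·43.6/52.1 = 7.5317 → s = 7.5317

7.5317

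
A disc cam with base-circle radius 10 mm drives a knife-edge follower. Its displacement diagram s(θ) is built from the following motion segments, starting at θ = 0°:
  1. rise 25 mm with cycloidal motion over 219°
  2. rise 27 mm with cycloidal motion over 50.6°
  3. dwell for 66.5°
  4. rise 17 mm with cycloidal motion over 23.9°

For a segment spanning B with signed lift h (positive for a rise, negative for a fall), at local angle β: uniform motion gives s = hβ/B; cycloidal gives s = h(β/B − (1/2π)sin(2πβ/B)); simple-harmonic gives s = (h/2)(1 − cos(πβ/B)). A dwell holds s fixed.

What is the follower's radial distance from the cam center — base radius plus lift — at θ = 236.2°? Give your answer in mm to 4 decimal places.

seg 1 [0°–219°] cycloidal, h=25: full span → s += 25 → s = 25.0000
seg 2 [219°–269.6°] cycloidal, h=27: θ=236.2° here. β=17.2, B=50.6. 27·(0.3399 − sin(2π·0.3399)/(2π)) = 5.5485 → s = 30.5485
radial distance = base radius + s = 10 + 30.5485 = 40.5485

40.5485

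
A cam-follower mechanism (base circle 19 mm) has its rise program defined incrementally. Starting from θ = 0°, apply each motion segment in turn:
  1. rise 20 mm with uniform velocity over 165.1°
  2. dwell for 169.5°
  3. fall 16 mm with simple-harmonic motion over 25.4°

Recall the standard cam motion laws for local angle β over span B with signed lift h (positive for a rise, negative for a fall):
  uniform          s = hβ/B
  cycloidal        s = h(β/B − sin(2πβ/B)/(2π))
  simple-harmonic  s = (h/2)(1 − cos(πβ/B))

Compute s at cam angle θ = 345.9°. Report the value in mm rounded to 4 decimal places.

seg 1 [0°–165.1°] uniform, h=20: full span → s += 20 → s = 20.0000
seg 2 [165.1°–334.6°] dwell: s stays 20.0000
seg 3 [334.6°–360°] simple-harmonic, h=-16: θ=345.9° here. β=11.3, B=25.4. -16/2·(1 − cos(π·0.4449)) = -6.6216 → s = 13.3784

13.3784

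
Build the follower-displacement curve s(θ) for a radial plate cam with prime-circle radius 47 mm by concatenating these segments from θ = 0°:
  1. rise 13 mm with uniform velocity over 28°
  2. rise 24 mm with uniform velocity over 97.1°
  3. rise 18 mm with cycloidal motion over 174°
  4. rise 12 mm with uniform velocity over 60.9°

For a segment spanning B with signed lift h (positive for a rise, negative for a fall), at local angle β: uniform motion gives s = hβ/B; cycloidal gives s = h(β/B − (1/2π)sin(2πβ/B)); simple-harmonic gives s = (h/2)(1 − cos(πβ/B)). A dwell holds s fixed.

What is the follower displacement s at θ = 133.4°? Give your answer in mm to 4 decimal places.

seg 1 [0°–28°] uniform, h=13: full span → s += 13 → s = 13.0000
seg 2 [28°–125.1°] uniform, h=24: full span → s += 24 → s = 37.0000
seg 3 [125.1°–299.1°] cycloidal, h=18: θ=133.4° here. β=8.3, B=174. 18·(0.0477 − sin(2π·0.0477)/(2π)) = 0.0128 → s = 37.0128

37.0128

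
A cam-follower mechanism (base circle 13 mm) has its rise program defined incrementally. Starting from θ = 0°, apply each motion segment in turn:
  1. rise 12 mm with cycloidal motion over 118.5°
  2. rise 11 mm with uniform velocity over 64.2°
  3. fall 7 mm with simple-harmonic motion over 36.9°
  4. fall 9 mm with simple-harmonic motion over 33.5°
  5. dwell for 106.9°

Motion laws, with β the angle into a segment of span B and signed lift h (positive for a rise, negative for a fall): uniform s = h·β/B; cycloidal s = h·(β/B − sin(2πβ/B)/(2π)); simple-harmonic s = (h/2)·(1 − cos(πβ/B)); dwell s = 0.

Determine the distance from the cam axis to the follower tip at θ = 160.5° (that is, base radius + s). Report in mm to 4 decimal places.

seg 1 [0°–118.5°] cycloidal, h=12: full span → s += 12 → s = 12.0000
seg 2 [118.5°–182.7°] uniform, h=11: θ=160.5° here. β=42, B=64.2. 11·42/64.2 = 7.1963 → s = 19.1963
radial distance = base radius + s = 13 + 19.1963 = 32.1963

32.1963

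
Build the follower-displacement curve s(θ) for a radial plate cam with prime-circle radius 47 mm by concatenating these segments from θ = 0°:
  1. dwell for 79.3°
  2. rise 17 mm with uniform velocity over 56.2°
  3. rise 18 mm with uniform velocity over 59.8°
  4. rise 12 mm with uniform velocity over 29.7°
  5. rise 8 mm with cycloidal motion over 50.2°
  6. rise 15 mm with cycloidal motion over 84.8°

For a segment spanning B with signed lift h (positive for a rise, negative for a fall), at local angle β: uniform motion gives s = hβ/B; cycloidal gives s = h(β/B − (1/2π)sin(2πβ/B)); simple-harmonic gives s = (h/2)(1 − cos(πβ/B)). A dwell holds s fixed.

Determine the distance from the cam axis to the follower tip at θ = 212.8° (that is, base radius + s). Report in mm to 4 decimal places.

seg 1 [0°–79.3°] dwell: s stays 0.0000
seg 2 [79.3°–135.5°] uniform, h=17: full span → s += 17 → s = 17.0000
seg 3 [135.5°–195.3°] uniform, h=18: full span → s += 18 → s = 35.0000
seg 4 [195.3°–225°] uniform, h=12: θ=212.8° here. β=17.5, B=29.7. 12·17.5/29.7 = 7.0707 → s = 42.0707
radial distance = base radius + s = 47 + 42.0707 = 89.0707

89.0707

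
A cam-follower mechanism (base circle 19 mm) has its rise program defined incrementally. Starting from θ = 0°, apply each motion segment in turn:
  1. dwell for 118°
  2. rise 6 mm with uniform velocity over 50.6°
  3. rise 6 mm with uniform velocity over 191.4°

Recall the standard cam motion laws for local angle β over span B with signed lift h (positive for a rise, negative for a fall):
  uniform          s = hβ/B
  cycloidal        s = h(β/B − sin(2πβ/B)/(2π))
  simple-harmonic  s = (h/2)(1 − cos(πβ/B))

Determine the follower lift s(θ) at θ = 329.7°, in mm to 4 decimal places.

seg 1 [0°–118°] dwell: s stays 0.0000
seg 2 [118°–168.6°] uniform, h=6: full span → s += 6 → s = 6.0000
seg 3 [168.6°–360°] uniform, h=6: θ=329.7° here. β=161.1, B=191.4. 6·161.1/191.4 = 5.0502 → s = 11.0502

11.0502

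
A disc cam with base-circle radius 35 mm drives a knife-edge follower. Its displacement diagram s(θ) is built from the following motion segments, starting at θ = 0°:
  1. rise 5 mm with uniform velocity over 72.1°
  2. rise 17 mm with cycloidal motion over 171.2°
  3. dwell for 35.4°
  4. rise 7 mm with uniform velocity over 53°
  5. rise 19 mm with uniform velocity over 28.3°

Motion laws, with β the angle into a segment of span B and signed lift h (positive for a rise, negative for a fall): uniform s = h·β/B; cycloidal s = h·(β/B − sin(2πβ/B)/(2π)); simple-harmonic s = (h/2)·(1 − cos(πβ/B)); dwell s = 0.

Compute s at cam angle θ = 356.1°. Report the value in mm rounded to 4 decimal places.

seg 1 [0°–72.1°] uniform, h=5: full span → s += 5 → s = 5.0000
seg 2 [72.1°–243.3°] cycloidal, h=17: full span → s += 17 → s = 22.0000
seg 3 [243.3°–278.7°] dwell: s stays 22.0000
seg 4 [278.7°–331.7°] uniform, h=7: full span → s += 7 → s = 29.0000
seg 5 [331.7°–360°] uniform, h=19: θ=356.1° here. β=24.4, B=28.3. 19·24.4/28.3 = 16.3816 → s = 45.3816

45.3816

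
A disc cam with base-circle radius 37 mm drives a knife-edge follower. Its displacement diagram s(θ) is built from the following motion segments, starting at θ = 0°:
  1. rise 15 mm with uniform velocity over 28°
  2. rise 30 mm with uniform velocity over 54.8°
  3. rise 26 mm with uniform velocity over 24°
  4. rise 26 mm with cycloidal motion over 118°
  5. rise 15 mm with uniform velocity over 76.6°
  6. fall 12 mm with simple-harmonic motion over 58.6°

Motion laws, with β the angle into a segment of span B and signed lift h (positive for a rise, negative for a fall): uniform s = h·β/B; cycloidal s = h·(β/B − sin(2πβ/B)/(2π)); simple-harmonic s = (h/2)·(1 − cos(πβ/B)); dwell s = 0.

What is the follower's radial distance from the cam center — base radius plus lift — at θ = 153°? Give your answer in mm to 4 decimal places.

seg 1 [0°–28°] uniform, h=15: full span → s += 15 → s = 15.0000
seg 2 [28°–82.8°] uniform, h=30: full span → s += 30 → s = 45.0000
seg 3 [82.8°–106.8°] uniform, h=26: full span → s += 26 → s = 71.0000
seg 4 [106.8°–224.8°] cycloidal, h=26: θ=153° here. β=46.2, B=118. 26·(0.3915 − sin(2π·0.3915)/(2π)) = 7.5727 → s = 78.5727
radial distance = base radius + s = 37 + 78.5727 = 115.5727

115.5727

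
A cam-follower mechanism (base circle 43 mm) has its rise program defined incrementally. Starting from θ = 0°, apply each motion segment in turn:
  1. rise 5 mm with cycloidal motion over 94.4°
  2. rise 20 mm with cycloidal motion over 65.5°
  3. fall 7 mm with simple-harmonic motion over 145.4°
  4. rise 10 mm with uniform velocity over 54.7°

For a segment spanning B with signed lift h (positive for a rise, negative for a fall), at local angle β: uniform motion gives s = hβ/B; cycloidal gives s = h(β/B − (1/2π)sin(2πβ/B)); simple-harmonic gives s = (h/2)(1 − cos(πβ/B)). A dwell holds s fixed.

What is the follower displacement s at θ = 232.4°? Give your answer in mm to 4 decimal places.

seg 1 [0°–94.4°] cycloidal, h=5: full span → s += 5 → s = 5.0000
seg 2 [94.4°–159.9°] cycloidal, h=20: full span → s += 20 → s = 25.0000
seg 3 [159.9°–305.3°] simple-harmonic, h=-7: θ=232.4° here. β=72.5, B=145.4. -7/2·(1 − cos(π·0.4986)) = -3.4849 → s = 21.5151

21.5151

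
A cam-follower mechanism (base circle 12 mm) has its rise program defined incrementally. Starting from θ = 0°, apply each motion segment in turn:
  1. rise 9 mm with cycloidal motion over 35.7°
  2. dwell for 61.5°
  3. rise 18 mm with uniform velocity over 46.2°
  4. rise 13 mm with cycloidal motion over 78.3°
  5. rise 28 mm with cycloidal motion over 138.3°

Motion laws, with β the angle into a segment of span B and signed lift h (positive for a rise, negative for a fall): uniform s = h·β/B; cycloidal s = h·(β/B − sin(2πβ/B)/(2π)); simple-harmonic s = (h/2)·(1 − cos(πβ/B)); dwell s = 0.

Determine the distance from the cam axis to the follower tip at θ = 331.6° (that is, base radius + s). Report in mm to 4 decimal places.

seg 1 [0°–35.7°] cycloidal, h=9: full span → s += 9 → s = 9.0000
seg 2 [35.7°–97.2°] dwell: s stays 9.0000
seg 3 [97.2°–143.4°] uniform, h=18: full span → s += 18 → s = 27.0000
seg 4 [143.4°–221.7°] cycloidal, h=13: full span → s += 13 → s = 40.0000
seg 5 [221.7°–360°] cycloidal, h=28: θ=331.6° here. β=109.9, B=138.3. 28·(0.7946 − sin(2π·0.7946)/(2π)) = 26.5323 → s = 66.5323
radial distance = base radius + s = 12 + 66.5323 = 78.5323

78.5323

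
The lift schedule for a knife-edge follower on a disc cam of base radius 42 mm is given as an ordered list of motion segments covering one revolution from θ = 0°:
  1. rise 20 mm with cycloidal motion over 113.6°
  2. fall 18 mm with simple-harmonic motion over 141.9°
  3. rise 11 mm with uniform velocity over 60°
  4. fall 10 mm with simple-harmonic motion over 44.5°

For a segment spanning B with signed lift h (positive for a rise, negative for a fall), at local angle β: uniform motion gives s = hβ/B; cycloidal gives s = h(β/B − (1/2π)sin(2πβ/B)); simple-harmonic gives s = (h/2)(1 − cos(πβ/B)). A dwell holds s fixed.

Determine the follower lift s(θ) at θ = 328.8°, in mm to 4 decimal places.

seg 1 [0°–113.6°] cycloidal, h=20: full span → s += 20 → s = 20.0000
seg 2 [113.6°–255.5°] simple-harmonic, h=-18: full span → s += -18 → s = 2.0000
seg 3 [255.5°–315.5°] uniform, h=11: full span → s += 11 → s = 13.0000
seg 4 [315.5°–360°] simple-harmonic, h=-10: θ=328.8° here. β=13.3, B=44.5. -10/2·(1 − cos(π·0.2989)) = -2.0468 → s = 10.9532

10.9532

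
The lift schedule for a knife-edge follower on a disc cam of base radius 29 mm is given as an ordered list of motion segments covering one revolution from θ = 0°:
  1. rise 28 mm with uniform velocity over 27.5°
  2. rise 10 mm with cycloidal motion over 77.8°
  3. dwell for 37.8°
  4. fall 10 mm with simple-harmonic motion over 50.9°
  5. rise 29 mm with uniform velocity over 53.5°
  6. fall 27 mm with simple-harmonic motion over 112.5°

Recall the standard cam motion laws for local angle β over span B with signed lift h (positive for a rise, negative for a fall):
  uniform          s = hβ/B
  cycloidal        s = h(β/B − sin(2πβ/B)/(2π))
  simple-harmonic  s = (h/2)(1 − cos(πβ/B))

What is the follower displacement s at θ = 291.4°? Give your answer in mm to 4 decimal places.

seg 1 [0°–27.5°] uniform, h=28: full span → s += 28 → s = 28.0000
seg 2 [27.5°–105.3°] cycloidal, h=10: full span → s += 10 → s = 38.0000
seg 3 [105.3°–143.1°] dwell: s stays 38.0000
seg 4 [143.1°–194°] simple-harmonic, h=-10: full span → s += -10 → s = 28.0000
seg 5 [194°–247.5°] uniform, h=29: full span → s += 29 → s = 57.0000
seg 6 [247.5°–360°] simple-harmonic, h=-27: θ=291.4° here. β=43.9, B=112.5. -27/2·(1 − cos(π·0.3902)) = -8.9359 → s = 48.0641

48.0641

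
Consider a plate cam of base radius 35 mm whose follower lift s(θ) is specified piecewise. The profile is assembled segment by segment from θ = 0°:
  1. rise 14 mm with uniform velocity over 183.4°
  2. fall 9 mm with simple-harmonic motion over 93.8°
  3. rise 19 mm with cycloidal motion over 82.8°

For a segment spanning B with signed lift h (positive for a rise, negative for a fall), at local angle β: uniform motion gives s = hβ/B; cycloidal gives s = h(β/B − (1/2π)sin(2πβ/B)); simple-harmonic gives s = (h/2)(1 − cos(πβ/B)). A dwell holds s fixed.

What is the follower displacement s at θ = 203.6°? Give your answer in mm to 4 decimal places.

seg 1 [0°–183.4°] uniform, h=14: full span → s += 14 → s = 14.0000
seg 2 [183.4°–277.2°] simple-harmonic, h=-9: θ=203.6° here. β=20.2, B=93.8. -9/2·(1 − cos(π·0.2154)) = -0.9912 → s = 13.0088

13.0088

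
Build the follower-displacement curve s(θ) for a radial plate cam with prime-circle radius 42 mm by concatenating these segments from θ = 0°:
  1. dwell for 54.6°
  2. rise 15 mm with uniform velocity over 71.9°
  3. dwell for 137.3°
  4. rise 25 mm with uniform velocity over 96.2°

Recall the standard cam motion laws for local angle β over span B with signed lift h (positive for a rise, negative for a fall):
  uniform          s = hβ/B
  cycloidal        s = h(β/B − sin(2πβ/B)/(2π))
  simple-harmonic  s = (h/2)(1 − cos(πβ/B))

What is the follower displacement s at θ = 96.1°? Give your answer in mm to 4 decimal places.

seg 1 [0°–54.6°] dwell: s stays 0.0000
seg 2 [54.6°–126.5°] uniform, h=15: θ=96.1° here. β=41.5, B=71.9. 15·41.5/71.9 = 8.6579 → s = 8.6579

8.6579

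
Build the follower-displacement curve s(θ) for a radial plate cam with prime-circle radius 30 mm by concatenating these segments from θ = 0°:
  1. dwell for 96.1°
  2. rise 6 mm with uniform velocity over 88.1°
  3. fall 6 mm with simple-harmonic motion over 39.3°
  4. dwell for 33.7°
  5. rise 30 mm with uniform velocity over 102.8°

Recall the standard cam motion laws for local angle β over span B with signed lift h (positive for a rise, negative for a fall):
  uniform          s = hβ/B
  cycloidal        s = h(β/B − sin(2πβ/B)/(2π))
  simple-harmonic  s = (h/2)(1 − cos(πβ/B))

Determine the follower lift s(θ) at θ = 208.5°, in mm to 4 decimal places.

seg 1 [0°–96.1°] dwell: s stays 0.0000
seg 2 [96.1°–184.2°] uniform, h=6: full span → s += 6 → s = 6.0000
seg 3 [184.2°–223.5°] simple-harmonic, h=-6: θ=208.5° here. β=24.3, B=39.3. -6/2·(1 − cos(π·0.6183)) = -4.0896 → s = 1.9104

1.9104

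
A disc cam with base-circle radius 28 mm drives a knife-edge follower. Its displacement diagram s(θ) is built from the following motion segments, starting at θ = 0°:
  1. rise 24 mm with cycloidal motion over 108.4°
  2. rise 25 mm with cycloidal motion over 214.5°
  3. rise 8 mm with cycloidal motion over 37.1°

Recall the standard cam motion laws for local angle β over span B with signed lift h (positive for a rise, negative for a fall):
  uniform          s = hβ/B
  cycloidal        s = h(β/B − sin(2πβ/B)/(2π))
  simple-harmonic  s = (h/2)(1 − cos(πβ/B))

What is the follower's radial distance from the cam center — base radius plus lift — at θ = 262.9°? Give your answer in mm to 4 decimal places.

seg 1 [0°–108.4°] cycloidal, h=24: full span → s += 24 → s = 24.0000
seg 2 [108.4°–322.9°] cycloidal, h=25: θ=262.9° here. β=154.5, B=214.5. 25·(0.7203 − sin(2π·0.7203)/(2π)) = 21.9167 → s = 45.9167
radial distance = base radius + s = 28 + 45.9167 = 73.9167

73.9167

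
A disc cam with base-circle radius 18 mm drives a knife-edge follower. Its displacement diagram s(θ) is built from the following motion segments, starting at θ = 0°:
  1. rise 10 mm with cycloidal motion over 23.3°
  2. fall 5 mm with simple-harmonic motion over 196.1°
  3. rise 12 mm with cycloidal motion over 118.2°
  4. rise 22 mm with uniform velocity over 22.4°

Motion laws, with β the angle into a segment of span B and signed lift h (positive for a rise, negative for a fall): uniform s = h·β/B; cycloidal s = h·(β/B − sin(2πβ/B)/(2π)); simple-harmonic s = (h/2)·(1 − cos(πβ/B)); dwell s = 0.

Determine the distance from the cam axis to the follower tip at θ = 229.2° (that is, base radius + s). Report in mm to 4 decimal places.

seg 1 [0°–23.3°] cycloidal, h=10: full span → s += 10 → s = 10.0000
seg 2 [23.3°–219.4°] simple-harmonic, h=-5: full span → s += -5 → s = 5.0000
seg 3 [219.4°–337.6°] cycloidal, h=12: θ=229.2° here. β=9.8, B=118.2. 12·(0.0829 − sin(2π·0.0829)/(2π)) = 0.0444 → s = 5.0444
radial distance = base radius + s = 18 + 5.0444 = 23.0444

23.0444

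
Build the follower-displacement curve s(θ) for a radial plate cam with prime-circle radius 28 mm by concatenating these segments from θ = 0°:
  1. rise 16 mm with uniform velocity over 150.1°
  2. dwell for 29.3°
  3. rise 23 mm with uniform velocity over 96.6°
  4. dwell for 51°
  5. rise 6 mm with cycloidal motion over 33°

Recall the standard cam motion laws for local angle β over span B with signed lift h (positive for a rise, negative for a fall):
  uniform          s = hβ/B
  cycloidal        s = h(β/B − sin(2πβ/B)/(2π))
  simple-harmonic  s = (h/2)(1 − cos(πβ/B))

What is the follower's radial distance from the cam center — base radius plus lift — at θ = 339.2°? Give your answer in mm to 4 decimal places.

seg 1 [0°–150.1°] uniform, h=16: full span → s += 16 → s = 16.0000
seg 2 [150.1°–179.4°] dwell: s stays 16.0000
seg 3 [179.4°–276°] uniform, h=23: full span → s += 23 → s = 39.0000
seg 4 [276°–327°] dwell: s stays 39.0000
seg 5 [327°–360°] cycloidal, h=6: θ=339.2° here. β=12.2, B=33. 6·(0.3697 − sin(2π·0.3697)/(2π)) = 1.5208 → s = 40.5208
radial distance = base radius + s = 28 + 40.5208 = 68.5208

68.5208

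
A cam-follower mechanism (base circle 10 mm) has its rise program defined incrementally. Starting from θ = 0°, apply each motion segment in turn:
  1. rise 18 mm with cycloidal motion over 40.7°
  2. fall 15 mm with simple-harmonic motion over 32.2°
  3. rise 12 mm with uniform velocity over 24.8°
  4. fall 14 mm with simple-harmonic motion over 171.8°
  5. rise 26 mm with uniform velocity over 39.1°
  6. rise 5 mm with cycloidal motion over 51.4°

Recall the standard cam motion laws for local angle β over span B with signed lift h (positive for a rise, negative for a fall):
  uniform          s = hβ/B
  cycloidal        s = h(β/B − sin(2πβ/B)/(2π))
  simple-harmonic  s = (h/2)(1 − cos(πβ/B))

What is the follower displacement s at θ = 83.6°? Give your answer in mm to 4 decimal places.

seg 1 [0°–40.7°] cycloidal, h=18: full span → s += 18 → s = 18.0000
seg 2 [40.7°–72.9°] simple-harmonic, h=-15: full span → s += -15 → s = 3.0000
seg 3 [72.9°–97.7°] uniform, h=12: θ=83.6° here. β=10.7, B=24.8. 12·10.7/24.8 = 5.1774 → s = 8.1774

8.1774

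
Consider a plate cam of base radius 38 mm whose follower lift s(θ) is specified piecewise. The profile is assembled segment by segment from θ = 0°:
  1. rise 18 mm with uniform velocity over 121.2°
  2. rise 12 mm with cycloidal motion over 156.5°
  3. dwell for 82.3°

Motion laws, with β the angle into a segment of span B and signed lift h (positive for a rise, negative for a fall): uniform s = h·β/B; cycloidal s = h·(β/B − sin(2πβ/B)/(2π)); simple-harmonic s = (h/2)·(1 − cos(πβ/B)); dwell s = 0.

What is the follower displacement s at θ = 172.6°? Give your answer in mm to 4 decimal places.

seg 1 [0°–121.2°] uniform, h=18: full span → s += 18 → s = 18.0000
seg 2 [121.2°–277.7°] cycloidal, h=12: θ=172.6° here. β=51.4, B=156.5. 12·(0.3284 − sin(2π·0.3284)/(2π)) = 2.2586 → s = 20.2586

20.2586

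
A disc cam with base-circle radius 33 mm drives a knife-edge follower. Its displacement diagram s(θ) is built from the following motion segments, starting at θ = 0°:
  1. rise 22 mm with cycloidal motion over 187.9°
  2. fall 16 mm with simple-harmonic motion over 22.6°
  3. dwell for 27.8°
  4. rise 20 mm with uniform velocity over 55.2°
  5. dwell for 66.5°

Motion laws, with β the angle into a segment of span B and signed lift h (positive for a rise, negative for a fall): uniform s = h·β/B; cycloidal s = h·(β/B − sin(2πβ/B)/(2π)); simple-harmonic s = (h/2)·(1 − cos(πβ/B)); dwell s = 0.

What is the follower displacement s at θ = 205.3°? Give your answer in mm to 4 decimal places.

seg 1 [0°–187.9°] cycloidal, h=22: full span → s += 22 → s = 22.0000
seg 2 [187.9°–210.5°] simple-harmonic, h=-16: θ=205.3° here. β=17.4, B=22.6. -16/2·(1 − cos(π·0.7699)) = -13.9994 → s = 8.0006

8.0006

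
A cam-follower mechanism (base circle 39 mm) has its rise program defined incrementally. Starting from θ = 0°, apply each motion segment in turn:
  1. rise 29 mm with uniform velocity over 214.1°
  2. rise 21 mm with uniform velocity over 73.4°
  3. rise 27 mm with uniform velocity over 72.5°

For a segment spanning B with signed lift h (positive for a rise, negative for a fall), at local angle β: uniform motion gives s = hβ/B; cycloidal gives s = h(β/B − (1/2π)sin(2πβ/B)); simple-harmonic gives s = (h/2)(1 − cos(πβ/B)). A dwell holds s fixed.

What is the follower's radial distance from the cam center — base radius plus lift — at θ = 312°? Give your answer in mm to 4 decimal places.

seg 1 [0°–214.1°] uniform, h=29: full span → s += 29 → s = 29.0000
seg 2 [214.1°–287.5°] uniform, h=21: full span → s += 21 → s = 50.0000
seg 3 [287.5°–360°] uniform, h=27: θ=312° here. β=24.5, B=72.5. 27·24.5/72.5 = 9.1241 → s = 59.1241
radial distance = base radius + s = 39 + 59.1241 = 98.1241

98.1241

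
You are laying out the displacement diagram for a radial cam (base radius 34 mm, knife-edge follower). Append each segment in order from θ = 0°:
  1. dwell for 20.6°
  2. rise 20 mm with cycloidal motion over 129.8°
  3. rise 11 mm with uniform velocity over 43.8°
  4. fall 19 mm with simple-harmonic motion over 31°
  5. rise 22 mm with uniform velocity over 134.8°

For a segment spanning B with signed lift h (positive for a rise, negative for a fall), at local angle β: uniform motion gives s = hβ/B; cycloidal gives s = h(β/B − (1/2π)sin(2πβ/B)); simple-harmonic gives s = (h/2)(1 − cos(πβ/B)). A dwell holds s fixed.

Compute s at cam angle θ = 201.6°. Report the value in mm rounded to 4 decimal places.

seg 1 [0°–20.6°] dwell: s stays 0.0000
seg 2 [20.6°–150.4°] cycloidal, h=20: full span → s += 20 → s = 20.0000
seg 3 [150.4°–194.2°] uniform, h=11: full span → s += 11 → s = 31.0000
seg 4 [194.2°–225.2°] simple-harmonic, h=-19: θ=201.6° here. β=7.4, B=31. -19/2·(1 − cos(π·0.2387)) = -2.5485 → s = 28.4515

28.4515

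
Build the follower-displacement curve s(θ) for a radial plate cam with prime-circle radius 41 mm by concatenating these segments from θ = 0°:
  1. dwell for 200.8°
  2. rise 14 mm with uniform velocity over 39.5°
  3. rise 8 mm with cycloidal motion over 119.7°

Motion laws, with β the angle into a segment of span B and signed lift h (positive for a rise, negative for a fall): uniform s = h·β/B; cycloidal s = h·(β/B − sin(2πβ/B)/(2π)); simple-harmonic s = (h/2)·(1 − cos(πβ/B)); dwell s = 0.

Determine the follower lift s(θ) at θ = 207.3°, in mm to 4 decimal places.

seg 1 [0°–200.8°] dwell: s stays 0.0000
seg 2 [200.8°–240.3°] uniform, h=14: θ=207.3° here. β=6.5, B=39.5. 14·6.5/39.5 = 2.3038 → s = 2.3038

2.3038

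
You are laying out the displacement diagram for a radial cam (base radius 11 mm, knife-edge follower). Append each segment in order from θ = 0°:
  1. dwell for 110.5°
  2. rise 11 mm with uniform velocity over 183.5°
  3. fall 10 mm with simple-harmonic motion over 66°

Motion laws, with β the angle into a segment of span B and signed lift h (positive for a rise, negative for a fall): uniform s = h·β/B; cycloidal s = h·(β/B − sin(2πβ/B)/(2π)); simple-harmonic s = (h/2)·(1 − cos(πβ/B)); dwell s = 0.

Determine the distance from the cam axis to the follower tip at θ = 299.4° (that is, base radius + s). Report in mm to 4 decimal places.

seg 1 [0°–110.5°] dwell: s stays 0.0000
seg 2 [110.5°–294°] uniform, h=11: full span → s += 11 → s = 11.0000
seg 3 [294°–360°] simple-harmonic, h=-10: θ=299.4° here. β=5.4, B=66. -10/2·(1 − cos(π·0.0818)) = -0.1643 → s = 10.8357
radial distance = base radius + s = 11 + 10.8357 = 21.8357

21.8357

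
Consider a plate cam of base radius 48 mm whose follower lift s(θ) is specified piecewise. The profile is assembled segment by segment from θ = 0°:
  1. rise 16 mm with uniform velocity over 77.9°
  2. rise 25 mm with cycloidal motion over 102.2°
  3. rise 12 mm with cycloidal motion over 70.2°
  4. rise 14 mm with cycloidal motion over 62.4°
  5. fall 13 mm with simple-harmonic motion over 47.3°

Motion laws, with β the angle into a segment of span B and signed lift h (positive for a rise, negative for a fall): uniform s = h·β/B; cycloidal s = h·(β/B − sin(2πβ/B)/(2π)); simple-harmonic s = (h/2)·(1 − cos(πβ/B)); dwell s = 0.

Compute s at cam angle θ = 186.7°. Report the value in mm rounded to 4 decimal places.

seg 1 [0°–77.9°] uniform, h=16: full span → s += 16 → s = 16.0000
seg 2 [77.9°–180.1°] cycloidal, h=25: full span → s += 25 → s = 41.0000
seg 3 [180.1°–250.3°] cycloidal, h=12: θ=186.7° here. β=6.6, B=70.2. 12·(0.0940 − sin(2π·0.0940)/(2π)) = 0.0645 → s = 41.0645

41.0645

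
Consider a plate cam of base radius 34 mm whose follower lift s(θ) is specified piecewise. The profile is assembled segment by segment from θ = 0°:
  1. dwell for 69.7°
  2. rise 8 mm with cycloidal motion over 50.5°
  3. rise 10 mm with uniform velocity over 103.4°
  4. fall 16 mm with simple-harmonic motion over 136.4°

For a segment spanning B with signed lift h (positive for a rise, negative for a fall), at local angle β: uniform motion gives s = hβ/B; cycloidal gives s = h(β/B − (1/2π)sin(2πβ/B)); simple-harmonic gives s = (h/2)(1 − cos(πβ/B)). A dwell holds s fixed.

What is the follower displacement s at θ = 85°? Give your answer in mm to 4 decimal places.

seg 1 [0°–69.7°] dwell: s stays 0.0000
seg 2 [69.7°–120.2°] cycloidal, h=8: θ=85° here. β=15.3, B=50.5. 8·(0.3030 − sin(2π·0.3030)/(2π)) = 1.2204 → s = 1.2204

1.2204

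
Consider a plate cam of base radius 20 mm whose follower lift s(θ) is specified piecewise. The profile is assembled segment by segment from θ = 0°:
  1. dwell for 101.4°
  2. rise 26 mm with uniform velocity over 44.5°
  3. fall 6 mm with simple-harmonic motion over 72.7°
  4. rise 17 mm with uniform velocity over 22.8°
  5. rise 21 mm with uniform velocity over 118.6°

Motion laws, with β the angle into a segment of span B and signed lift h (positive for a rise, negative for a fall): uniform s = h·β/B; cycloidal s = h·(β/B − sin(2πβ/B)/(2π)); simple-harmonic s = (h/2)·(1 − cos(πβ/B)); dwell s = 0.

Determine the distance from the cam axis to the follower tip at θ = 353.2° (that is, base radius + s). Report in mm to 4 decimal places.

seg 1 [0°–101.4°] dwell: s stays 0.0000
seg 2 [101.4°–145.9°] uniform, h=26: full span → s += 26 → s = 26.0000
seg 3 [145.9°–218.6°] simple-harmonic, h=-6: full span → s += -6 → s = 20.0000
seg 4 [218.6°–241.4°] uniform, h=17: full span → s += 17 → s = 37.0000
seg 5 [241.4°–360°] uniform, h=21: θ=353.2° here. β=111.8, B=118.6. 21·111.8/118.6 = 19.7960 → s = 56.7960
radial distance = base radius + s = 20 + 56.7960 = 76.7960

76.7960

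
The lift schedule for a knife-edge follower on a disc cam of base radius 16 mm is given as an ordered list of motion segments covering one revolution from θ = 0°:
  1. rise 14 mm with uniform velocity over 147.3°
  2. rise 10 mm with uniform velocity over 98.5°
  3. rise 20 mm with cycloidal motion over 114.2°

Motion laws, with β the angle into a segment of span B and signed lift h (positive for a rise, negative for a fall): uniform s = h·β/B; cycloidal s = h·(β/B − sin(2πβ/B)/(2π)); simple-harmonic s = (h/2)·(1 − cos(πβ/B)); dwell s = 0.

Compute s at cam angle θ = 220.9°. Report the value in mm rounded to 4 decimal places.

seg 1 [0°–147.3°] uniform, h=14: full span → s += 14 → s = 14.0000
seg 2 [147.3°–245.8°] uniform, h=10: θ=220.9° here. β=73.6, B=98.5. 10·73.6/98.5 = 7.4721 → s = 21.4721

21.4721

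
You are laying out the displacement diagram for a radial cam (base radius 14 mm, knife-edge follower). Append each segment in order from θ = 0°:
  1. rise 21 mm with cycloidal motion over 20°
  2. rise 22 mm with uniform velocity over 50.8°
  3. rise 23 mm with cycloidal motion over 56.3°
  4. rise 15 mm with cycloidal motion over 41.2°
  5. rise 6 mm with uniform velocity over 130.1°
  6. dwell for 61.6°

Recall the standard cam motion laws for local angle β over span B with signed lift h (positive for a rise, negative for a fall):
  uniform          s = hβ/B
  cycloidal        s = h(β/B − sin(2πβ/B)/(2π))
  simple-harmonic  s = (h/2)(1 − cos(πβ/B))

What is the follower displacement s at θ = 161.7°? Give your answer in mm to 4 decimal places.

seg 1 [0°–20°] cycloidal, h=21: full span → s += 21 → s = 21.0000
seg 2 [20°–70.8°] uniform, h=22: full span → s += 22 → s = 43.0000
seg 3 [70.8°–127.1°] cycloidal, h=23: full span → s += 23 → s = 66.0000
seg 4 [127.1°–168.3°] cycloidal, h=15: θ=161.7° here. β=34.6, B=41.2. 15·(0.8398 − sin(2π·0.8398)/(2π)) = 14.6143 → s = 80.6143

80.6143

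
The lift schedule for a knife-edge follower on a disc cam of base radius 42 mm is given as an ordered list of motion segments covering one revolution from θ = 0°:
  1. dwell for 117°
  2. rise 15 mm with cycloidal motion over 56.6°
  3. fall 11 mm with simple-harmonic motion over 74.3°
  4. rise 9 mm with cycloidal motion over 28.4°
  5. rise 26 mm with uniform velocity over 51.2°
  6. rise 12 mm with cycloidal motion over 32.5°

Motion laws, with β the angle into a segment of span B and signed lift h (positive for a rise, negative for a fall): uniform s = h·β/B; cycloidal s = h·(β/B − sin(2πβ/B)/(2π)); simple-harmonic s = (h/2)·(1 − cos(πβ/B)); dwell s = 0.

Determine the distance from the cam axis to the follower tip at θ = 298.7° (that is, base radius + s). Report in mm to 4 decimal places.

seg 1 [0°–117°] dwell: s stays 0.0000
seg 2 [117°–173.6°] cycloidal, h=15: full span → s += 15 → s = 15.0000
seg 3 [173.6°–247.9°] simple-harmonic, h=-11: full span → s += -11 → s = 4.0000
seg 4 [247.9°–276.3°] cycloidal, h=9: full span → s += 9 → s = 13.0000
seg 5 [276.3°–327.5°] uniform, h=26: θ=298.7° here. β=22.4, B=51.2. 26·22.4/51.2 = 11.3750 → s = 24.3750
radial distance = base radius + s = 42 + 24.3750 = 66.3750

66.3750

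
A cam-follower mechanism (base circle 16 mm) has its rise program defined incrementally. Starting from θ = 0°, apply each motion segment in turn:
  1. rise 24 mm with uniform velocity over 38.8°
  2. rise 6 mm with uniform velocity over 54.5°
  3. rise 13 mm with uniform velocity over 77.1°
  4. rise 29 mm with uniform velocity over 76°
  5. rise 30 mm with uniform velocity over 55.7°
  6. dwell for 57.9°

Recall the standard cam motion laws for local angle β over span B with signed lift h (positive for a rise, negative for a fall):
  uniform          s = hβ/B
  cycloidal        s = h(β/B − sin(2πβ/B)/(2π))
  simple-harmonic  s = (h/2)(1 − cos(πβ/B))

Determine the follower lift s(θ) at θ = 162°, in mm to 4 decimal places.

seg 1 [0°–38.8°] uniform, h=24: full span → s += 24 → s = 24.0000
seg 2 [38.8°–93.3°] uniform, h=6: full span → s += 6 → s = 30.0000
seg 3 [93.3°–170.4°] uniform, h=13: θ=162° here. β=68.7, B=77.1. 13·68.7/77.1 = 11.5837 → s = 41.5837

41.5837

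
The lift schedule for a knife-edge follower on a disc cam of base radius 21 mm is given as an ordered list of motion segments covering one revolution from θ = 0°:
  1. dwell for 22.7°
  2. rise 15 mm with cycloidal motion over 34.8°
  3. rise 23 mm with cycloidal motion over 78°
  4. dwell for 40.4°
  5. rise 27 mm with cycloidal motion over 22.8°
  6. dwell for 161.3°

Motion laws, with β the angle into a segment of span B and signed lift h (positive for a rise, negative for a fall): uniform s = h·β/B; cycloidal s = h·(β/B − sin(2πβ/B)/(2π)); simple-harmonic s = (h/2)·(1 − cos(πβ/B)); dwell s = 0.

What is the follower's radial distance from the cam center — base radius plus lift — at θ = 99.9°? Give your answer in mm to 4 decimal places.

seg 1 [0°–22.7°] dwell: s stays 0.0000
seg 2 [22.7°–57.5°] cycloidal, h=15: full span → s += 15 → s = 15.0000
seg 3 [57.5°–135.5°] cycloidal, h=23: θ=99.9° here. β=42.4, B=78. 23·(0.5436 − sin(2π·0.5436)/(2π)) = 13.4926 → s = 28.4926
radial distance = base radius + s = 21 + 28.4926 = 49.4926

49.4926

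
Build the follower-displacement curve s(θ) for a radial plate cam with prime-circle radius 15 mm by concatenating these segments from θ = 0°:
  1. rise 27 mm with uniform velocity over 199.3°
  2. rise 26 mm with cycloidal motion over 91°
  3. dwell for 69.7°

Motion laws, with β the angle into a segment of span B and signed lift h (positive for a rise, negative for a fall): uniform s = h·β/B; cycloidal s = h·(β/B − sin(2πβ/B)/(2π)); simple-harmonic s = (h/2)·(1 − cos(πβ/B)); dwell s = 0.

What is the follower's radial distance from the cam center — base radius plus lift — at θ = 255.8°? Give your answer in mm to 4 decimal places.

seg 1 [0°–199.3°] uniform, h=27: full span → s += 27 → s = 27.0000
seg 2 [199.3°–290.3°] cycloidal, h=26: θ=255.8° here. β=56.5, B=91. 26·(0.6209 − sin(2π·0.6209)/(2π)) = 18.9922 → s = 45.9922
radial distance = base radius + s = 15 + 45.9922 = 60.9922

60.9922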